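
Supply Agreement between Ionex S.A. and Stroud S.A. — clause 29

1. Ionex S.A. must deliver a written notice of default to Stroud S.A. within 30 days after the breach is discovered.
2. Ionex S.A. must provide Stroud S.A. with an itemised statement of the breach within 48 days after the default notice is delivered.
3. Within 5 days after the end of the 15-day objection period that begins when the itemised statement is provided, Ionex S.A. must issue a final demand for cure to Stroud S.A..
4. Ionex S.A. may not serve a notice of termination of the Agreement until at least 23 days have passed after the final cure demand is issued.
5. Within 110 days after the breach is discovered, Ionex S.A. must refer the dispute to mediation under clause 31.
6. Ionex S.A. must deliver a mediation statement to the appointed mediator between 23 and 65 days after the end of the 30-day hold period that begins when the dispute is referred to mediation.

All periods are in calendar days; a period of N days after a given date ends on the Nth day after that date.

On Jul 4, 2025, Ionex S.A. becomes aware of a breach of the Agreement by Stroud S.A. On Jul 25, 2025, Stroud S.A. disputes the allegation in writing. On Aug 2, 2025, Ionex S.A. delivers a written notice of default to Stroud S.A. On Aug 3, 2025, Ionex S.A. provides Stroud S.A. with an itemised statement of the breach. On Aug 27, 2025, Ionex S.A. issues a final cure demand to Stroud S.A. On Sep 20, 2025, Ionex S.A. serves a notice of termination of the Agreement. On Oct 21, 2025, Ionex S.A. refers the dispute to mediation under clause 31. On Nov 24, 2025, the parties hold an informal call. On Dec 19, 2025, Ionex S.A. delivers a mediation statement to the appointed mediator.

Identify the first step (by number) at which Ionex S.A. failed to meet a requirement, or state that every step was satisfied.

Step 3

Step 1 — counting 30 days from Jul 4, 2025 (when the breach is discovered) gives a deadline of Aug 3, 2025; done Aug 2, 2025 — timely.
Step 2 — counting 48 days from Aug 2, 2025 (when the default notice is delivered) gives a deadline of Sep 19, 2025; done Aug 3, 2025 — timely.
Step 3 — counting 5 days from Aug 18, 2025 (end of the 15-day objection period, which began when the itemised statement is provided on Aug 3, 2025) gives a deadline of Aug 23, 2025; done Aug 27, 2025 — 4 days late.
The analysis stops there.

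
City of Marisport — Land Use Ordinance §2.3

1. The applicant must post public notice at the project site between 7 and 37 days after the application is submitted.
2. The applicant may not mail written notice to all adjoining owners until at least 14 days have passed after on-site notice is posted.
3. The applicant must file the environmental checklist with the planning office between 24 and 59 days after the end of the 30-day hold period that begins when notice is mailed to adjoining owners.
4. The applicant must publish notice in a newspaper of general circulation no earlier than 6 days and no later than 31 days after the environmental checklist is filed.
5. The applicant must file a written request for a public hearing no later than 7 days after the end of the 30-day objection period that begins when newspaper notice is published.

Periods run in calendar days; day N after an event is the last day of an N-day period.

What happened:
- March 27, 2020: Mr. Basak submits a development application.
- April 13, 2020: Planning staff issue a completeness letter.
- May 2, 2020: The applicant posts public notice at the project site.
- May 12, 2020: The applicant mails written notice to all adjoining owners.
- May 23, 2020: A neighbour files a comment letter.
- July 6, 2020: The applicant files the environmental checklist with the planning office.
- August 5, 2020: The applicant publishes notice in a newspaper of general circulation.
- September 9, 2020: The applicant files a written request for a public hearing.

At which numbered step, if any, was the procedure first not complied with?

(1) the permitted window runs from March 27, 2020 + 7 = April 3, 2020 to March 27, 2020 + 37 = May 3, 2020; done May 2, 2020 — within the window.
(2) permitted from May 2, 2020 + 14 days = May 16, 2020 onward; done May 12, 2020 — 4 days too early.

Step 2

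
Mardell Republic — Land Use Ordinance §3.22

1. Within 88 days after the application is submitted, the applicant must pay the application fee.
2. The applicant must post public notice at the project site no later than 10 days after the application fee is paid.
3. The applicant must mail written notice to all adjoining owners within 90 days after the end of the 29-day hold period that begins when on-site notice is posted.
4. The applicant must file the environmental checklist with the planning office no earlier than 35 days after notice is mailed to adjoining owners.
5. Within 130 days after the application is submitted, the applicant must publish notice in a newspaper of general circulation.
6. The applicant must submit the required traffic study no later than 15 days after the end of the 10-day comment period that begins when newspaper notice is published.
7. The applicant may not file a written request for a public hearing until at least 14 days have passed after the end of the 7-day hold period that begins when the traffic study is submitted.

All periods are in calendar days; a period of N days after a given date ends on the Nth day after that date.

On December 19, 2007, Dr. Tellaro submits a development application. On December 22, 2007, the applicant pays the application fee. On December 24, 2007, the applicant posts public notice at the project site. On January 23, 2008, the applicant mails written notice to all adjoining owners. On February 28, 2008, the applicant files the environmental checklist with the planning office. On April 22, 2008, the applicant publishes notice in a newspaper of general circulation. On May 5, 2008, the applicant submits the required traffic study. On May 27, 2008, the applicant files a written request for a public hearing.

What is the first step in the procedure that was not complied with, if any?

Step 1 — counting 88 days from December 19, 2007 (when the application is submitted) gives a deadline of March 16, 2008; completed December 22, 2007, before the deadline.
Step 2 — counting 10 days from December 22, 2007 (when the application fee is paid) gives a deadline of January 1, 2008; December 24, 2007 is within that limit.
Step 3 — counting 90 days from January 22, 2008 (end of the 29-day hold period, which began when on-site notice is posted on December 24, 2007) gives a deadline of April 21, 2008; completed January 23, 2008, before the deadline.
Step 4 — must wait 35 days from January 23, 2008 (when notice is mailed to adjoining owners), so not before February 27, 2008; February 28, 2008 is on or after that date.
Step 5 — counting 130 days from December 19, 2007 (when the application is submitted) gives a deadline of April 27, 2008; completed April 22, 2008, before the deadline.
Step 6 — counting 15 days from May 2, 2008 (end of the 10-day comment period, which began when newspaper notice is published on April 22, 2008) gives a deadline of May 17, 2008; completed May 5, 2008, before the deadline.
Step 7 — must wait 14 days from May 12, 2008 (end of the 7-day hold period, which began when the traffic study is submitted on May 5, 2008), so not before May 26, 2008; May 27, 2008 is on or after that date.

None — every step was satisfied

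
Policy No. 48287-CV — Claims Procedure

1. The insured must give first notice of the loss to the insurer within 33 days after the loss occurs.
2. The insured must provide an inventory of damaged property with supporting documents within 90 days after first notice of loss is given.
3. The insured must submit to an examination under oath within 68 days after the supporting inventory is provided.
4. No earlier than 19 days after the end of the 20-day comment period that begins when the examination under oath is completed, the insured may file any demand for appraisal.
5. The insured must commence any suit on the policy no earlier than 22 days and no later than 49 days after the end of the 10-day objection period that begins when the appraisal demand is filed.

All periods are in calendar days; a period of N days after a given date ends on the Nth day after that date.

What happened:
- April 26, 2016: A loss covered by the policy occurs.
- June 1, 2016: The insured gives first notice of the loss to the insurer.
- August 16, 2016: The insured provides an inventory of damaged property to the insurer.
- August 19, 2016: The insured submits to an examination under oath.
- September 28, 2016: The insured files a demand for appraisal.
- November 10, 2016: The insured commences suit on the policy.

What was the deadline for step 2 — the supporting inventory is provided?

August 30, 2016

Step 2 runs from June 1, 2016, when first notice of loss is given. 90 days after June 1, 2016 is August 30, 2016.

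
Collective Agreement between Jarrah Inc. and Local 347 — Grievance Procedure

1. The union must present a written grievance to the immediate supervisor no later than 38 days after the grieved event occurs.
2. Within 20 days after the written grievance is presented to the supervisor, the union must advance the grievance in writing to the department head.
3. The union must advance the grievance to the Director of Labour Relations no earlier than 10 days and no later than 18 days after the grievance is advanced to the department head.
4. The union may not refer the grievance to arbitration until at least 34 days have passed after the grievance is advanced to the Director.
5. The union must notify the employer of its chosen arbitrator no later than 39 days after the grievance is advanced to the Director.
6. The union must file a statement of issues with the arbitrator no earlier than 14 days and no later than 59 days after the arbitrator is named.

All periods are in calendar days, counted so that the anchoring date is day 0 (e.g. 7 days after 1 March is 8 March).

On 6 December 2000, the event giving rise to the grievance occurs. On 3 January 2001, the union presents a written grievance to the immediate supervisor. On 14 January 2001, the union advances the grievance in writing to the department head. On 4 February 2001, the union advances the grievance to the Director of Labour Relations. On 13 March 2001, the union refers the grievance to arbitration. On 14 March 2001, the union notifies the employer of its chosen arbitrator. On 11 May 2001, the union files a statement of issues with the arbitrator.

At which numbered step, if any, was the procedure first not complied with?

Step 3

Step 1 — counting 38 days from 6 December 2000 (when the grieved event occurs) gives a deadline of 13 January 2001; done 3 January 2001 — timely.
Step 2 — counting 20 days from 3 January 2001 (when the written grievance is presented to the supervisor) gives a deadline of 23 January 2001; completed 14 January 2001, before the deadline.
Step 3 — 10 and 18 days from 14 January 2001 (when the grievance is advanced to the department head) are 24 January 2001 and 1 February 2001 respectively; 4 February 2001 is 3 days past the end of the window.
The procedure was therefore not followed at step 3.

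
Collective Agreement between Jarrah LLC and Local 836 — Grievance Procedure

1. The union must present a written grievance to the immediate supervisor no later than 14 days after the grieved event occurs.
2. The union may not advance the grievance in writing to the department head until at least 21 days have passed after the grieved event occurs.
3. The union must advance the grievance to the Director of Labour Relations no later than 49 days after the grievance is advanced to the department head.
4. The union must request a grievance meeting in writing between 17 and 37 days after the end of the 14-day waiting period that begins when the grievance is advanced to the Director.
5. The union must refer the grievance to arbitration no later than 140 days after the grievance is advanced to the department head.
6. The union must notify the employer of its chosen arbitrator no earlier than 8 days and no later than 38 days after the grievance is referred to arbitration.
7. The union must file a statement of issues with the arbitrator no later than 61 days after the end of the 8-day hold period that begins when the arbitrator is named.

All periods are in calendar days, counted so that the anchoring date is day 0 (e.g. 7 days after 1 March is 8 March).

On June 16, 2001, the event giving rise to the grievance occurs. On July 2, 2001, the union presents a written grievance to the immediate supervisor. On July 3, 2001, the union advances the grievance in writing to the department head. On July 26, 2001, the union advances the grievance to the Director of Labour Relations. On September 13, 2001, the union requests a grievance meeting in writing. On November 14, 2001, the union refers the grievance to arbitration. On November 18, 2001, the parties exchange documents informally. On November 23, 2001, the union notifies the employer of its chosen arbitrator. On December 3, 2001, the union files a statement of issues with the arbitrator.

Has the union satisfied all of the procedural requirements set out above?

No

Step 1 — counting 14 days from June 16, 2001 (when the grieved event occurs) gives a deadline of June 30, 2001; done July 2, 2001 — 2 days late.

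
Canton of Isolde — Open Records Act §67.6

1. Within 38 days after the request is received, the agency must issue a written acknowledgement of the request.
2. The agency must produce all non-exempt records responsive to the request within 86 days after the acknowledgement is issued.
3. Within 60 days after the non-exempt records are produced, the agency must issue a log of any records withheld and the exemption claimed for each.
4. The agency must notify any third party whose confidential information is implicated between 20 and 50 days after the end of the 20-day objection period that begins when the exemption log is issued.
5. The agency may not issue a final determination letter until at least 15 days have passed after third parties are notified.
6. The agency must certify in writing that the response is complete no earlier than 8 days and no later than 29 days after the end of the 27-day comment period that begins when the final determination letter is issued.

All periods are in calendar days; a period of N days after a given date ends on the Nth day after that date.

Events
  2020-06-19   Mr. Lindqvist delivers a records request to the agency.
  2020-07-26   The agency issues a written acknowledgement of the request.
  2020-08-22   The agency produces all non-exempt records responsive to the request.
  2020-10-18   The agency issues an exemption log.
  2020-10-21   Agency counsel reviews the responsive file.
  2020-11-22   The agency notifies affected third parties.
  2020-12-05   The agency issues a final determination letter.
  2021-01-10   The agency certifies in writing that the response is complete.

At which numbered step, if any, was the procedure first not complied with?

Step 1: 38 days after 2020-06-19 (when the request is received) is 2020-07-27; 2020-07-26 is within that limit.
Step 2: 86 days after 2020-07-26 (when the acknowledgement is issued) is 2020-10-20; 2020-08-22 is within that limit.
Step 3: 60 days after 2020-08-22 (when the non-exempt records are produced) is 2020-10-21; 2020-10-18 is within that limit.
Step 4: the window is 20–50 days after 2020-11-07 (end of the 20-day objection period, which began when the exemption log is issued on 2020-10-18), so 2020-11-27 through 2020-12-27; 2020-11-22 is 5 days too early.

Step 4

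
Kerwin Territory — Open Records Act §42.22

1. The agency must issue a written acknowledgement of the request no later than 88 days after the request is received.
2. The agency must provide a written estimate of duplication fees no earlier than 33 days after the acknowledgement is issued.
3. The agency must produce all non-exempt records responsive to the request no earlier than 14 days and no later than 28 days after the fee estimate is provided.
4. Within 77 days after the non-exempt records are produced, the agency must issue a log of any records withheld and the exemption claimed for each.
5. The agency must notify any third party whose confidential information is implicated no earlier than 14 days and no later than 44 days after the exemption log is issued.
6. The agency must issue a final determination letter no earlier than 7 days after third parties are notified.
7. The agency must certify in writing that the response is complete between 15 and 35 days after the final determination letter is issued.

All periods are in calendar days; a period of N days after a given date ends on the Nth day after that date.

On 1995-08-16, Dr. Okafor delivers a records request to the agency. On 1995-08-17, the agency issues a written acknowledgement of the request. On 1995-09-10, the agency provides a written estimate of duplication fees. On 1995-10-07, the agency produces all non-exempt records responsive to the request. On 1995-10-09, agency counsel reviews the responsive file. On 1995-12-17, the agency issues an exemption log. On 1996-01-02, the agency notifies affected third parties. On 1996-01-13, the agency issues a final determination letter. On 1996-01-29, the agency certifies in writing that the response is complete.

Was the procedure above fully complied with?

Step 1: 88 days after 1995-08-16 (when the request is received) is 1995-11-12; done 1995-08-17 — timely.
Step 2: the earliest permitted date is 33 days after 1995-08-17 (when the acknowledgement is issued), i.e. 1995-09-19; done 1995-09-10 — 9 days too early.
Later steps need not be reached.

No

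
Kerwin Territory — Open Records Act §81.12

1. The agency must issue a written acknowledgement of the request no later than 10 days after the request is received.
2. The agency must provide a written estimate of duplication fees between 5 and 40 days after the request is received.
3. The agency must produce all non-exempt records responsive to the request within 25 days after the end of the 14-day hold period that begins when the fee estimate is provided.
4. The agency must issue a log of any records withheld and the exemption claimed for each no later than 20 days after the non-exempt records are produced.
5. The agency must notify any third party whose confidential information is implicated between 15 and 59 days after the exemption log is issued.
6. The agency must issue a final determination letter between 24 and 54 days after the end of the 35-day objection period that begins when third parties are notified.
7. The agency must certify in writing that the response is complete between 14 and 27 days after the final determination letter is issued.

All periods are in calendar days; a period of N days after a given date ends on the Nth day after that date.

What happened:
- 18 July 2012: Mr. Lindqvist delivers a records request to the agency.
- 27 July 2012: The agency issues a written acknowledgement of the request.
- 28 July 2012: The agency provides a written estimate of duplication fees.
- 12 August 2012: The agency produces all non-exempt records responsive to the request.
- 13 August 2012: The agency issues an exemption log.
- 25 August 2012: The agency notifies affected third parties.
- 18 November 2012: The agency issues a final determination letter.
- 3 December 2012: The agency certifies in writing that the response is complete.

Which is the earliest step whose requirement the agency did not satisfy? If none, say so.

Step 1: 10 days after 18 July 2012 (when the request is received) is 28 July 2012; 27 July 2012 is within that limit.
Step 2: the window is 5–40 days after 18 July 2012 (when the request is received), so 23 July 2012 through 27 August 2012; done 28 July 2012 — within the window.
Step 3: 25 days after 11 August 2012 (end of the 14-day hold period, which began when the fee estimate is provided on 28 July 2012) is 5 September 2012; 12 August 2012 is within that limit.
Step 4: 20 days after 12 August 2012 (when the non-exempt records are produced) is 1 September 2012; 13 August 2012 is within that limit.
Step 5: the window is 15–59 days after 13 August 2012 (when the exemption log is issued), so 28 August 2012 through 11 October 2012; done 25 August 2012 — 3 days before the window opened.

Step 5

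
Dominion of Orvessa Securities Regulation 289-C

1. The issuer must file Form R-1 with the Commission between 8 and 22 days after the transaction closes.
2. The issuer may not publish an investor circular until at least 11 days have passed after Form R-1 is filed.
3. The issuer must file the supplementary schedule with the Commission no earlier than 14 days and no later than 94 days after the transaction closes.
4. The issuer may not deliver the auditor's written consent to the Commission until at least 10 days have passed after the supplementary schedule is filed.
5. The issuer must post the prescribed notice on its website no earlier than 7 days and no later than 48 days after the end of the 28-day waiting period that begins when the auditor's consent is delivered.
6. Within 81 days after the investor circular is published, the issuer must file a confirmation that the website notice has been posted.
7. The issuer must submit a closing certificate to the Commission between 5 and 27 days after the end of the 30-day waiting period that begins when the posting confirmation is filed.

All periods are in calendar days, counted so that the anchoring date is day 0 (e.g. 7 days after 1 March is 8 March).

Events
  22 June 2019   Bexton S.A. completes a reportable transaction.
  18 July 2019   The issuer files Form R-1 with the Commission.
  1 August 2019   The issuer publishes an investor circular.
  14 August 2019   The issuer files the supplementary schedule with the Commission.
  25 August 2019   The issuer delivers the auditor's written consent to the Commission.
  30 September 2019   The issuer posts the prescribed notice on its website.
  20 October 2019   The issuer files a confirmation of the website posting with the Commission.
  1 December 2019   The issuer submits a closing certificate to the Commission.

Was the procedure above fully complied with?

No

Step 1 — 8 and 22 days from 22 June 2019 (when the transaction closes) are 30 June 2019 and 14 July 2019 respectively; done 18 July 2019 — 4 days after the window closed.
No need to go further; step 1 was not satisfied.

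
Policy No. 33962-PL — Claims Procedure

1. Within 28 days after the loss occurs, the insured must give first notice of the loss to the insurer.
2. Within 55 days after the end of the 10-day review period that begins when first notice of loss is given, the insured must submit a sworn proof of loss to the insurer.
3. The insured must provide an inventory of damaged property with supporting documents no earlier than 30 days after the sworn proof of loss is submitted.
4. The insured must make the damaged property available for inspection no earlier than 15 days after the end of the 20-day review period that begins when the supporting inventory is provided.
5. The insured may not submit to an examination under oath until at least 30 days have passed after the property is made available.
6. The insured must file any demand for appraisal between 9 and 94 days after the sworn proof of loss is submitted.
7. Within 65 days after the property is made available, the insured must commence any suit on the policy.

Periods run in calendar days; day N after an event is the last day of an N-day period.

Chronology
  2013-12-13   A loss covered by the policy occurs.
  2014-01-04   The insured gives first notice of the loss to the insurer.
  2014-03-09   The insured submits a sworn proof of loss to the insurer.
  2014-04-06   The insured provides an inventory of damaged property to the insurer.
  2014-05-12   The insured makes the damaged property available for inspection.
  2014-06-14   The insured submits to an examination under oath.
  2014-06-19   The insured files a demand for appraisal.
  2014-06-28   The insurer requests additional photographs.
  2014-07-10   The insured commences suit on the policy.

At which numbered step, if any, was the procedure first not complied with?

Step 3

Step 1 — counting 28 days from 2013-12-13 (when the loss occurs) gives a deadline of 2014-01-10; completed 2014-01-04, before the deadline.
Step 2 — counting 55 days from 2014-01-14 (end of the 10-day review period, which began when first notice of loss is given on 2014-01-04) gives a deadline of 2014-03-10; done 2014-03-09 — timely.
Step 3 — must wait 30 days from 2014-03-09 (when the sworn proof of loss is submitted), so not before 2014-04-08; done 2014-04-06 — 2 days too early.
No need to go further; step 3 was not satisfied.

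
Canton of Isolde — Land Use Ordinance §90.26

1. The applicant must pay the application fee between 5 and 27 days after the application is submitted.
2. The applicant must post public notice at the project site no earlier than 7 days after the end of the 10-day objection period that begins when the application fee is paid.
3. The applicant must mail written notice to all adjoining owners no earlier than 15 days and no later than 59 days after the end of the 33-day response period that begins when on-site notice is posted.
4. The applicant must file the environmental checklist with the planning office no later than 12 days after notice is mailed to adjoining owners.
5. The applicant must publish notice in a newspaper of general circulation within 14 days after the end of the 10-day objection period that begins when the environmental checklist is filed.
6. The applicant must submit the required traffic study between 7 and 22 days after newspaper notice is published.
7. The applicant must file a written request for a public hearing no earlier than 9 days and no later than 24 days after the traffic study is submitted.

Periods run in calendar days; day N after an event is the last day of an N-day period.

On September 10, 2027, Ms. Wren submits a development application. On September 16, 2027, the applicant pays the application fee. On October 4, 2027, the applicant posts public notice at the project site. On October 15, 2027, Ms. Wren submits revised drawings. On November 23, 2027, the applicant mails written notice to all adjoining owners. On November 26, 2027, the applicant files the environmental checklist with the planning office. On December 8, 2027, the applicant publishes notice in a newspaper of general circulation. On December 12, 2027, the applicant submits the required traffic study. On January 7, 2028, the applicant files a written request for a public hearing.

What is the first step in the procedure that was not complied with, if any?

Step 1 — 5 and 27 days from September 10, 2027 (when the application is submitted) are September 15, 2027 and October 7, 2027 respectively; done September 16, 2027, which is between those dates.
Step 2 — must wait 7 days from September 26, 2027 (end of the 10-day objection period, which began when the application fee is paid on September 16, 2027), so not before October 3, 2027; done October 4, 2027, after the minimum wait.
Step 3 — 15 and 59 days from November 6, 2027 (end of the 33-day response period, which began when on-site notice is posted on October 4, 2027) are November 21, 2027 and January 4, 2028 respectively; done November 23, 2027 — within the window.
Step 4 — counting 12 days from November 23, 2027 (when notice is mailed to adjoining owners) gives a deadline of December 5, 2027; done November 26, 2027 — timely.
Step 5 — counting 14 days from December 6, 2027 (end of the 10-day objection period, which began when the environmental checklist is filed on November 26, 2027) gives a deadline of December 20, 2027; completed December 8, 2027, before the deadline.
Step 6 — 7 and 22 days from December 8, 2027 (when newspaper notice is published) are December 15, 2027 and December 30, 2027 respectively; done December 12, 2027 — 3 days before the window opened.

Step 6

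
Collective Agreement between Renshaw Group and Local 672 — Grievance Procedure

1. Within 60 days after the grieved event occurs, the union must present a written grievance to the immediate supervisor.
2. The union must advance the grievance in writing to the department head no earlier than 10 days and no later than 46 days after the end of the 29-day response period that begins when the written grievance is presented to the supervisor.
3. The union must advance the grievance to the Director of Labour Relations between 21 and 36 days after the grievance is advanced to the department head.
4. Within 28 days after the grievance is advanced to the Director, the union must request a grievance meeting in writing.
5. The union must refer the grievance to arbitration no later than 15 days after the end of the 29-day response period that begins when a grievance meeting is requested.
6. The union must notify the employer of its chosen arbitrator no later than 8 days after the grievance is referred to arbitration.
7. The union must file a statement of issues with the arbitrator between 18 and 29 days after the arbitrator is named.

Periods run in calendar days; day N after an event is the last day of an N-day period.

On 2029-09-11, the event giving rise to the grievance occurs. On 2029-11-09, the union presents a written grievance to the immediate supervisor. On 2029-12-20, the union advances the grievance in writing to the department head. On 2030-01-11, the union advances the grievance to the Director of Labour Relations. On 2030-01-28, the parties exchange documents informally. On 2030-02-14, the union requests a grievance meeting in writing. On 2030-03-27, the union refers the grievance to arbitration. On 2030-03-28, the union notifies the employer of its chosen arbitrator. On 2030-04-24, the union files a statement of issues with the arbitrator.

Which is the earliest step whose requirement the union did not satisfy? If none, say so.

(1) due by 2029-09-11 + 60 days = 2029-11-10; completed 2029-11-09, before the deadline.
(2) the permitted window runs from 2029-12-08 + 10 = 2029-12-18 to 2029-12-08 + 46 = 2030-01-23; done 2029-12-20, which is between those dates.
(3) the permitted window runs from 2029-12-20 + 21 = 2030-01-10 to 2029-12-20 + 36 = 2030-01-25; done 2030-01-11 — within the window.
(4) due by 2030-01-11 + 28 days = 2030-02-08; done 2030-02-14 — 6 days late.
Later steps need not be reached.

Step 4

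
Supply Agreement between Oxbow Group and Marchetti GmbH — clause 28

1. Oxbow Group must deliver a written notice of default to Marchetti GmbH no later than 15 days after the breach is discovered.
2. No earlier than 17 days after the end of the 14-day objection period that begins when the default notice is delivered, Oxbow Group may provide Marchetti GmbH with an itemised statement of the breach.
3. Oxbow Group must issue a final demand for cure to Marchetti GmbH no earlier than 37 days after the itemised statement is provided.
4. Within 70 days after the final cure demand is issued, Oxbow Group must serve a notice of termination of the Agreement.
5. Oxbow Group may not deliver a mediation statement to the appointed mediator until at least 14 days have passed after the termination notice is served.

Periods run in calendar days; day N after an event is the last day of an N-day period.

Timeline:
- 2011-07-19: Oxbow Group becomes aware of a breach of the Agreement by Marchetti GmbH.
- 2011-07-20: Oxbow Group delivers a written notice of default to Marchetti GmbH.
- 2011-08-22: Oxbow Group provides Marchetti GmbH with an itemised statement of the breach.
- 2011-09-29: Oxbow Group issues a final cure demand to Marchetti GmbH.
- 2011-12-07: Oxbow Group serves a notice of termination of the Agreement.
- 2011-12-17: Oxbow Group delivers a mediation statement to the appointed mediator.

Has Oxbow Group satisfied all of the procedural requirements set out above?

No

Step 1 — counting 15 days from 2011-07-19 (when the breach is discovered) gives a deadline of 2011-08-03; 2011-07-20 is within that limit.
Step 2 — must wait 17 days from 2011-08-03 (end of the 14-day objection period, which began when the default notice is delivered on 2011-07-20), so not before 2011-08-20; done 2011-08-22 — permitted.
Step 3 — must wait 37 days from 2011-08-22 (when the itemised statement is provided), so not before 2011-09-28; done 2011-09-29, after the minimum wait.
Step 4 — counting 70 days from 2011-09-29 (when the final cure demand is issued) gives a deadline of 2011-12-08; done 2011-12-07 — timely.
Step 5 — must wait 14 days from 2011-12-07 (when the termination notice is served), so not before 2011-12-21; acted on 2011-12-17, 4 days prematurely.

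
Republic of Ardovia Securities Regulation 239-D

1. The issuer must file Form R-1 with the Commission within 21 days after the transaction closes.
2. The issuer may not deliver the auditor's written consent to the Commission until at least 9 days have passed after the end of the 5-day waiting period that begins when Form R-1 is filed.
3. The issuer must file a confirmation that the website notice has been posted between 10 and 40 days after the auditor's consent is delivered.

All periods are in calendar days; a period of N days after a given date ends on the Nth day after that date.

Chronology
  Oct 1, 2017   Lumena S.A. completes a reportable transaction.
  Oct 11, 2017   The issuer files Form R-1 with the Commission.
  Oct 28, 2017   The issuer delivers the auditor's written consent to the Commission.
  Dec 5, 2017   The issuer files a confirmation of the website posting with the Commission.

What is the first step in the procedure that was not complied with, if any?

Step 1 — counting 21 days from Oct 1, 2017 (when the transaction closes) gives a deadline of Oct 22, 2017; completed Oct 11, 2017, before the deadline.
Step 2 — must wait 9 days from Oct 16, 2017 (end of the 5-day waiting period, which began when Form R-1 is filed on Oct 11, 2017), so not before Oct 25, 2017; done Oct 28, 2017 — permitted.
Step 3 — 10 and 40 days from Oct 28, 2017 (when the auditor's consent is delivered) are Nov 7, 2017 and Dec 7, 2017 respectively; done Dec 5, 2017, which is between those dates.

None — every step was satisfied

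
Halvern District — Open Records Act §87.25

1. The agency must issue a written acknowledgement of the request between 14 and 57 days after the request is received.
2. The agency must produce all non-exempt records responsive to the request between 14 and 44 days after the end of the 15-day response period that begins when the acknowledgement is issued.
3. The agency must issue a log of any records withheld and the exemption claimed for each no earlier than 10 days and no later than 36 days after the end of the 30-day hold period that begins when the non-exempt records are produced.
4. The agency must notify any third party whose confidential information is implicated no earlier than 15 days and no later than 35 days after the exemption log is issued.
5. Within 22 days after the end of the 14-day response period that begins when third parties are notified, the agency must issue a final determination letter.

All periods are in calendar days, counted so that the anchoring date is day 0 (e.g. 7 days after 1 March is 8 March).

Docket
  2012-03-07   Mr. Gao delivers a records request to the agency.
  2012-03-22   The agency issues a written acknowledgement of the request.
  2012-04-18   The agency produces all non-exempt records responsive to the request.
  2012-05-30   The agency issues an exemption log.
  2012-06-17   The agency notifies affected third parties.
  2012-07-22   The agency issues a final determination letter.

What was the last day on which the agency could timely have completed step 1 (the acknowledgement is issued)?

2012-05-03

Step 1 runs from 2012-03-07, when the request is received. The window is 14–57 days after 2012-03-07; it closes on 2012-05-03.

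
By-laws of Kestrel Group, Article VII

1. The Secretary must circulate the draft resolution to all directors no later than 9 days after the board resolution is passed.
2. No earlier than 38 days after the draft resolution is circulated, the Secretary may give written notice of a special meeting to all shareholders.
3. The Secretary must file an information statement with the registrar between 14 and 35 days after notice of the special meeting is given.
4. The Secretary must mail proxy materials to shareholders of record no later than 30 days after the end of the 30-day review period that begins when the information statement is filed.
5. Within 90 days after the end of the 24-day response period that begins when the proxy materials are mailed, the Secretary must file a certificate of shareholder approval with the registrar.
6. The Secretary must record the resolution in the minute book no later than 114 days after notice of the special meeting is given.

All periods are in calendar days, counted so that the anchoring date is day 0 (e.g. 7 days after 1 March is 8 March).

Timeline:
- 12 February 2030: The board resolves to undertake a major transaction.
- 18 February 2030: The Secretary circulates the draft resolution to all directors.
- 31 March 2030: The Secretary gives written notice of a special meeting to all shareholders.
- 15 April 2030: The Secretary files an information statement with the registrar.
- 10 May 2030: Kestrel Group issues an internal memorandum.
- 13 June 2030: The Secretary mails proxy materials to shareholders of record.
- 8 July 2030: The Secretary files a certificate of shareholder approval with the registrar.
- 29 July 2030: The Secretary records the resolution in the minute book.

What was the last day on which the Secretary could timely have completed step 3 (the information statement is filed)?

Step 3 runs from 31 March 2030, when notice of the special meeting is given. The window is 14–35 days after 31 March 2030; it closes on 5 May 2030.

5 May 2030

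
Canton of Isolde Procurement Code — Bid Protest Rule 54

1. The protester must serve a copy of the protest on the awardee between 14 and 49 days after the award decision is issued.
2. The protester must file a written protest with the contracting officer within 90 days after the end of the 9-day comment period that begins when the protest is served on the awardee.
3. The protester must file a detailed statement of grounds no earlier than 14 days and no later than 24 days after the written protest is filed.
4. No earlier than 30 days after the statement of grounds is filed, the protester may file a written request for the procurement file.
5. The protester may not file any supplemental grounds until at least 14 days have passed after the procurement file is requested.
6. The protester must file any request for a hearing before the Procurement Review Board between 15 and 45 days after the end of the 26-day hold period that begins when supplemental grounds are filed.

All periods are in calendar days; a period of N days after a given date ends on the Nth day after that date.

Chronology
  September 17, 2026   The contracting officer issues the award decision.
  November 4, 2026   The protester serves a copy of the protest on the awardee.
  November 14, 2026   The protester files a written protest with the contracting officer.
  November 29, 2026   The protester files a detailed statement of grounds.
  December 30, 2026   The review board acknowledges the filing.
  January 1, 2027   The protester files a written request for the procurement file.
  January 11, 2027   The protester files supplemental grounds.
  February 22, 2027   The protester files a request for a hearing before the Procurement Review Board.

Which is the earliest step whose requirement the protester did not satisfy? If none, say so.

Step 1 — 14 and 49 days from September 17, 2026 (when the award decision is issued) are October 1, 2026 and November 5, 2026 respectively; done November 4, 2026 — within the window.
Step 2 — counting 90 days from November 13, 2026 (end of the 9-day comment period, which began when the protest is served on the awardee on November 4, 2026) gives a deadline of February 11, 2027; completed November 14, 2026, before the deadline.
Step 3 — 14 and 24 days from November 14, 2026 (when the written protest is filed) are November 28, 2026 and December 8, 2026 respectively; done November 29, 2026, which is between those dates.
Step 4 — must wait 30 days from November 29, 2026 (when the statement of grounds is filed), so not before December 29, 2026; done January 1, 2027, after the minimum wait.
Step 5 — must wait 14 days from January 1, 2027 (when the procurement file is requested), so not before January 15, 2027; done January 11, 2027 — 4 days too early.

Step 5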